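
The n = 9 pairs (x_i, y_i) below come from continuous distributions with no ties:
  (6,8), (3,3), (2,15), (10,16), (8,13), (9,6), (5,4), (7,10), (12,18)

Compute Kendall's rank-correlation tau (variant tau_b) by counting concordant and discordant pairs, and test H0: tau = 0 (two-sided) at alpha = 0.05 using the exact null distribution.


Step 1: Enumerate the 36 unordered pairs (i,j) with i<j and classify each by sign(x_j-x_i) * sign(y_j-y_i).
  (1,2):dx=-3,dy=-5->C; (1,3):dx=-4,dy=+7->D; (1,4):dx=+4,dy=+8->C; (1,5):dx=+2,dy=+5->C
  (1,6):dx=+3,dy=-2->D; (1,7):dx=-1,dy=-4->C; (1,8):dx=+1,dy=+2->C; (1,9):dx=+6,dy=+10->C
  (2,3):dx=-1,dy=+12->D; (2,4):dx=+7,dy=+13->C; (2,5):dx=+5,dy=+10->C; (2,6):dx=+6,dy=+3->C
  (2,7):dx=+2,dy=+1->C; (2,8):dx=+4,dy=+7->C; (2,9):dx=+9,dy=+15->C; (3,4):dx=+8,dy=+1->C
  (3,5):dx=+6,dy=-2->D; (3,6):dx=+7,dy=-9->D; (3,7):dx=+3,dy=-11->D; (3,8):dx=+5,dy=-5->D
  (3,9):dx=+10,dy=+3->C; (4,5):dx=-2,dy=-3->C; (4,6):dx=-1,dy=-10->C; (4,7):dx=-5,dy=-12->C
  (4,8):dx=-3,dy=-6->C; (4,9):dx=+2,dy=+2->C; (5,6):dx=+1,dy=-7->D; (5,7):dx=-3,dy=-9->C
  (5,8):dx=-1,dy=-3->C; (5,9):dx=+4,dy=+5->C; (6,7):dx=-4,dy=-2->C; (6,8):dx=-2,dy=+4->D
  (6,9):dx=+3,dy=+12->C; (7,8):dx=+2,dy=+6->C; (7,9):dx=+7,dy=+14->C; (8,9):dx=+5,dy=+8->C
Step 2: C = 27, D = 9, total pairs = 36.
Step 3: tau = (C - D)/(n(n-1)/2) = (27 - 9)/36 = 0.500000.
Step 4: Exact two-sided p-value (enumerate n! = 362880 permutations of y under H0): p = 0.075176.
Step 5: alpha = 0.05. fail to reject H0.

tau_b = 0.5000 (C=27, D=9), p = 0.075176, fail to reject H0.


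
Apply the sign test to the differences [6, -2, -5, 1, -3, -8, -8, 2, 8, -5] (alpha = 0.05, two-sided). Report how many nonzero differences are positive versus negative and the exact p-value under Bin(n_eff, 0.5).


Step 1: Discard zero differences. Original n = 10; n_eff = number of nonzero differences = 10.
Nonzero differences (with sign): +6, -2, -5, +1, -3, -8, -8, +2, +8, -5
Step 2: Count signs: positive = 4, negative = 6.
Step 3: Under H0: P(positive) = 0.5, so the number of positives S ~ Bin(10, 0.5).
Step 4: Two-sided exact p-value = sum of Bin(10,0.5) probabilities at or below the observed probability = 0.753906.
Step 5: alpha = 0.05. fail to reject H0.

n_eff = 10, pos = 4, neg = 6, p = 0.753906, fail to reject H0.


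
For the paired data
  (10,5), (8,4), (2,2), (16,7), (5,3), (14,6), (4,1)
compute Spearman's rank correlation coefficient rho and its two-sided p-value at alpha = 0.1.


Step 1: Rank x and y separately (midranks; no ties here).
rank(x): 10->5, 8->4, 2->1, 16->7, 5->3, 14->6, 4->2
rank(y): 5->5, 4->4, 2->2, 7->7, 3->3, 6->6, 1->1
Step 2: d_i = R_x(i) - R_y(i); compute d_i^2.
  (5-5)^2=0, (4-4)^2=0, (1-2)^2=1, (7-7)^2=0, (3-3)^2=0, (6-6)^2=0, (2-1)^2=1
sum(d^2) = 2.
Step 3: rho = 1 - 6*2 / (7*(7^2 - 1)) = 1 - 12/336 = 0.964286.
Step 4: Under H0, t = rho * sqrt((n-2)/(1-rho^2)) = 8.1408 ~ t(5).
Step 5: Two-sided p-value from the t-distribution with 5 df = 0.000454.
Step 6: alpha = 0.1. reject H0.

rho = 0.9643, p = 0.000454, reject H0 at alpha = 0.1.


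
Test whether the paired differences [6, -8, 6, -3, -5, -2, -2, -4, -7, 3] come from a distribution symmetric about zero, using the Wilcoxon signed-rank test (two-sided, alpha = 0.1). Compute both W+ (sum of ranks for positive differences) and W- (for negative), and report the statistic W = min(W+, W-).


Step 1: Drop any zero differences (none here) and take |d_i|.
|d| = [6, 8, 6, 3, 5, 2, 2, 4, 7, 3]
Step 2: Midrank |d_i| (ties get averaged ranks).
ranks: |6|->7.5, |8|->10, |6|->7.5, |3|->3.5, |5|->6, |2|->1.5, |2|->1.5, |4|->5, |7|->9, |3|->3.5
Step 3: Attach original signs; sum ranks with positive sign and with negative sign.
W+ = 7.5 + 7.5 + 3.5 = 18.5
W- = 10 + 3.5 + 6 + 1.5 + 1.5 + 5 + 9 = 36.5
(Check: W+ + W- = 55 should equal n(n+1)/2 = 55.)
Step 4: Test statistic W = min(W+, W-) = 18.5.
Step 5: Ties in |d|, so use the tie-corrected normal approximation.
        E[W] = n(n+1)/4 = 10*11/4 = 27.5.
        Tie groups: |d|=2 (t=2), |d|=3 (t=2), |d|=6 (t=2); sum(t^3 - t) = 18.
        Var[W] = n(n+1)(2n+1)/24 - sum(t^3-t)/48 = 2310/24 - 18/48 = 95.875.
        z = (W - E[W]) / sqrt(Var[W]) = (18.5 - 27.5) / 9.7916 = -0.9192.
        Two-sided p = 2*Phi(z) = 0.358013.
Step 6: alpha = 0.1. fail to reject H0.

W+ = 18.5, W- = 36.5, W = min = 18.5, p = 0.358013, fail to reject H0.


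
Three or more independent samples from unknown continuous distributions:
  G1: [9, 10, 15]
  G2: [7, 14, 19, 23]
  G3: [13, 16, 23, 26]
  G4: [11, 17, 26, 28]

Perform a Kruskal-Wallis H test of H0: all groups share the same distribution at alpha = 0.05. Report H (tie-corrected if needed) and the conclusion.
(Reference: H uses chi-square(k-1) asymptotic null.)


Step 1: Combine all N = 15 observations and assign midranks.
sorted (value, group, rank): (7,G2,1), (9,G1,2), (10,G1,3), (11,G4,4), (13,G3,5), (14,G2,6), (15,G1,7), (16,G3,8), (17,G4,9), (19,G2,10), (23,G2,11.5), (23,G3,11.5), (26,G3,13.5), (26,G4,13.5), (28,G4,15)
Step 2: Sum ranks within each group.
R_1 = 12 (n_1 = 3)
R_2 = 28.5 (n_2 = 4)
R_3 = 38 (n_3 = 4)
R_4 = 41.5 (n_4 = 4)
Step 3: H = 12/(N(N+1)) * sum(R_i^2/n_i) - 3(N+1)
     = 12/(15*16) * (12^2/3 + 28.5^2/4 + 38^2/4 + 41.5^2/4) - 3*16
     = 0.050000 * 1042.62 - 48
     = 4.131250.
Step 4: Ties present; correction factor C = 1 - 12/(15^3 - 15) = 0.996429. Corrected H = 4.131250 / 0.996429 = 4.146057.
Step 5: Under H0, H ~ chi^2(3); p-value = 0.246118.
Step 6: alpha = 0.05. fail to reject H0.

H = 4.1461, df = 3, p = 0.246118, fail to reject H0.


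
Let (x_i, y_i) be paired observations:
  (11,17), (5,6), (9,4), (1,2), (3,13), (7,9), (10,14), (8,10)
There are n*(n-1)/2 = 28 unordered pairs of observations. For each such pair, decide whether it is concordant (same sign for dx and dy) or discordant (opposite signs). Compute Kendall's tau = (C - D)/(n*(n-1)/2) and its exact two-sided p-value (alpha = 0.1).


Step 1: Enumerate the 28 unordered pairs (i,j) with i<j and classify each by sign(x_j-x_i) * sign(y_j-y_i).
  (1,2):dx=-6,dy=-11->C; (1,3):dx=-2,dy=-13->C; (1,4):dx=-10,dy=-15->C; (1,5):dx=-8,dy=-4->C
  (1,6):dx=-4,dy=-8->C; (1,7):dx=-1,dy=-3->C; (1,8):dx=-3,dy=-7->C; (2,3):dx=+4,dy=-2->D
  (2,4):dx=-4,dy=-4->C; (2,5):dx=-2,dy=+7->D; (2,6):dx=+2,dy=+3->C; (2,7):dx=+5,dy=+8->C
  (2,8):dx=+3,dy=+4->C; (3,4):dx=-8,dy=-2->C; (3,5):dx=-6,dy=+9->D; (3,6):dx=-2,dy=+5->D
  (3,7):dx=+1,dy=+10->C; (3,8):dx=-1,dy=+6->D; (4,5):dx=+2,dy=+11->C; (4,6):dx=+6,dy=+7->C
  (4,7):dx=+9,dy=+12->C; (4,8):dx=+7,dy=+8->C; (5,6):dx=+4,dy=-4->D; (5,7):dx=+7,dy=+1->C
  (5,8):dx=+5,dy=-3->D; (6,7):dx=+3,dy=+5->C; (6,8):dx=+1,dy=+1->C; (7,8):dx=-2,dy=-4->C
Step 2: C = 21, D = 7, total pairs = 28.
Step 3: tau = (C - D)/(n(n-1)/2) = (21 - 7)/28 = 0.500000.
Step 4: Exact two-sided p-value (enumerate n! = 40320 permutations of y under H0): p = 0.108681.
Step 5: alpha = 0.1. fail to reject H0.

tau_b = 0.5000 (C=21, D=7), p = 0.108681, fail to reject H0.


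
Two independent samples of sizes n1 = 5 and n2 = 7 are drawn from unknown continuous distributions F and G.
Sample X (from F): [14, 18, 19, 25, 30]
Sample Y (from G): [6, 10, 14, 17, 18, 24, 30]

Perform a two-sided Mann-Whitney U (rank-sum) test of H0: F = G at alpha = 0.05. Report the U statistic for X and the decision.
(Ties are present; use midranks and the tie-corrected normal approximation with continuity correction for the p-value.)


Step 1: Combine and sort all 12 observations; assign midranks.
sorted (value, group): (6,Y), (10,Y), (14,X), (14,Y), (17,Y), (18,X), (18,Y), (19,X), (24,Y), (25,X), (30,X), (30,Y)
ranks: 6->1, 10->2, 14->3.5, 14->3.5, 17->5, 18->6.5, 18->6.5, 19->8, 24->9, 25->10, 30->11.5, 30->11.5
Step 2: Rank sum for X: R1 = 3.5 + 6.5 + 8 + 10 + 11.5 = 39.5.
Step 3: U_X = R1 - n1(n1+1)/2 = 39.5 - 5*6/2 = 39.5 - 15 = 24.5.
       U_Y = n1*n2 - U_X = 35 - 24.5 = 10.5.
Step 4: Ties are present, so use the tie-corrected normal approximation (with continuity correction) for the p-value.
Step 5: p-value = 0.288609; compare to alpha = 0.05. fail to reject H0.

U_X = 24.5, p = 0.288609, fail to reject H0 at alpha = 0.05.


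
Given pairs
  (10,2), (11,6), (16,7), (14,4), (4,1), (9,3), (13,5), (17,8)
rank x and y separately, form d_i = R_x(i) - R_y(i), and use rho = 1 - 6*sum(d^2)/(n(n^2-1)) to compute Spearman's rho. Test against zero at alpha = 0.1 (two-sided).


Step 1: Rank x and y separately (midranks; no ties here).
rank(x): 10->3, 11->4, 16->7, 14->6, 4->1, 9->2, 13->5, 17->8
rank(y): 2->2, 6->6, 7->7, 4->4, 1->1, 3->3, 5->5, 8->8
Step 2: d_i = R_x(i) - R_y(i); compute d_i^2.
  (3-2)^2=1, (4-6)^2=4, (7-7)^2=0, (6-4)^2=4, (1-1)^2=0, (2-3)^2=1, (5-5)^2=0, (8-8)^2=0
sum(d^2) = 10.
Step 3: rho = 1 - 6*10 / (8*(8^2 - 1)) = 1 - 60/504 = 0.880952.
Step 4: Under H0, t = rho * sqrt((n-2)/(1-rho^2)) = 4.5601 ~ t(6).
Step 5: Two-sided p-value from the t-distribution with 6 df = 0.003850.
Step 6: alpha = 0.1. reject H0.

rho = 0.8810, p = 0.003850, reject H0 at alpha = 0.1.


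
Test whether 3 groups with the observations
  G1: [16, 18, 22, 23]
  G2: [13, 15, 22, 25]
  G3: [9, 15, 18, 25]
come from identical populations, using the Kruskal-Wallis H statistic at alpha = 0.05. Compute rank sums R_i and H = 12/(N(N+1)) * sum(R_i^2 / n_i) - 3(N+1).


Step 1: Combine all N = 12 observations and assign midranks.
sorted (value, group, rank): (9,G3,1), (13,G2,2), (15,G2,3.5), (15,G3,3.5), (16,G1,5), (18,G1,6.5), (18,G3,6.5), (22,G1,8.5), (22,G2,8.5), (23,G1,10), (25,G2,11.5), (25,G3,11.5)
Step 2: Sum ranks within each group.
R_1 = 30 (n_1 = 4)
R_2 = 25.5 (n_2 = 4)
R_3 = 22.5 (n_3 = 4)
Step 3: H = 12/(N(N+1)) * sum(R_i^2/n_i) - 3(N+1)
     = 12/(12*13) * (30^2/4 + 25.5^2/4 + 22.5^2/4) - 3*13
     = 0.076923 * 514.125 - 39
     = 0.548077.
Step 4: Ties present; correction factor C = 1 - 24/(12^3 - 12) = 0.986014. Corrected H = 0.548077 / 0.986014 = 0.555851.
Step 5: Under H0, H ~ chi^2(2); p-value = 0.757353.
Step 6: alpha = 0.05. fail to reject H0.

H = 0.5559, df = 2, p = 0.757353, fail to reject H0.


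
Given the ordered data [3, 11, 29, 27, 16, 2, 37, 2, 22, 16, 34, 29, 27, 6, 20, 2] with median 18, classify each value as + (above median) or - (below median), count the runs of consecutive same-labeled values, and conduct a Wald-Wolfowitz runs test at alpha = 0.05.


Step 1: Compute median = 18; label A = above, B = below.
Labels in order: BBAABBABABAAABAB  (n_A = 8, n_B = 8)
Step 2: Count runs R = 11.
Step 3: Under H0 (random ordering), E[R] = 2*n_A*n_B/(n_A+n_B) + 1 = 2*8*8/16 + 1 = 9.0000.
        Var[R] = 2*n_A*n_B*(2*n_A*n_B - n_A - n_B) / ((n_A+n_B)^2 * (n_A+n_B-1)) = 14336/3840 = 3.7333.
        SD[R] = 1.9322.
Step 4: Continuity-corrected z = (R - 0.5 - E[R]) / SD[R] = (11 - 0.5 - 9.0000) / 1.9322 = 0.7763.
Step 5: Two-sided p-value via normal approximation = 2*(1 - Phi(|z|)) = 0.437558.
Step 6: alpha = 0.05. fail to reject H0.

R = 11, z = 0.7763, p = 0.437558, fail to reject H0.


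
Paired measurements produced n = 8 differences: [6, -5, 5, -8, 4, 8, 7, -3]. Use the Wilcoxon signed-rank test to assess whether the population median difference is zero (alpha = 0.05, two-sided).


Step 1: Drop any zero differences (none here) and take |d_i|.
|d| = [6, 5, 5, 8, 4, 8, 7, 3]
Step 2: Midrank |d_i| (ties get averaged ranks).
ranks: |6|->5, |5|->3.5, |5|->3.5, |8|->7.5, |4|->2, |8|->7.5, |7|->6, |3|->1
Step 3: Attach original signs; sum ranks with positive sign and with negative sign.
W+ = 5 + 3.5 + 2 + 7.5 + 6 = 24
W- = 3.5 + 7.5 + 1 = 12
(Check: W+ + W- = 36 should equal n(n+1)/2 = 36.)
Step 4: Test statistic W = min(W+, W-) = 12.
Step 5: Ties in |d|, so use the tie-corrected normal approximation.
        E[W] = n(n+1)/4 = 8*9/4 = 18.
        Tie groups: |d|=5 (t=2), |d|=8 (t=2); sum(t^3 - t) = 12.
        Var[W] = n(n+1)(2n+1)/24 - sum(t^3-t)/48 = 1224/24 - 12/48 = 50.75.
        z = (W - E[W]) / sqrt(Var[W]) = (12 - 18) / 7.1239 = -0.8422.
        Two-sided p = 2*Phi(z) = 0.399656.
Step 6: alpha = 0.05. fail to reject H0.

W+ = 24, W- = 12, W = min = 12, p = 0.399656, fail to reject H0.


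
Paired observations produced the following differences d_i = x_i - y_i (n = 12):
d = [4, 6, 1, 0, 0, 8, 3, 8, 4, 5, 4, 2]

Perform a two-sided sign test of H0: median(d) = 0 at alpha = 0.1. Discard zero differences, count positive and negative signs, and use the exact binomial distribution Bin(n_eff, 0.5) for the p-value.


Step 1: Discard zero differences. Original n = 12; n_eff = number of nonzero differences = 10.
Nonzero differences (with sign): +4, +6, +1, +8, +3, +8, +4, +5, +4, +2
Step 2: Count signs: positive = 10, negative = 0.
Step 3: Under H0: P(positive) = 0.5, so the number of positives S ~ Bin(10, 0.5).
Step 4: Two-sided exact p-value = sum of Bin(10,0.5) probabilities at or below the observed probability = 0.001953.
Step 5: alpha = 0.1. reject H0.

n_eff = 10, pos = 10, neg = 0, p = 0.001953, reject H0.


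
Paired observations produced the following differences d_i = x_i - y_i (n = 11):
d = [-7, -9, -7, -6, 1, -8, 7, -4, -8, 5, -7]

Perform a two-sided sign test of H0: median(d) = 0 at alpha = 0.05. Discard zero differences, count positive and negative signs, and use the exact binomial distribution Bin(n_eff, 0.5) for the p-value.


Step 1: Discard zero differences. Original n = 11; n_eff = number of nonzero differences = 11.
Nonzero differences (with sign): -7, -9, -7, -6, +1, -8, +7, -4, -8, +5, -7
Step 2: Count signs: positive = 3, negative = 8.
Step 3: Under H0: P(positive) = 0.5, so the number of positives S ~ Bin(11, 0.5).
Step 4: Two-sided exact p-value = sum of Bin(11,0.5) probabilities at or below the observed probability = 0.226562.
Step 5: alpha = 0.05. fail to reject H0.

n_eff = 11, pos = 3, neg = 8, p = 0.226562, fail to reject H0.


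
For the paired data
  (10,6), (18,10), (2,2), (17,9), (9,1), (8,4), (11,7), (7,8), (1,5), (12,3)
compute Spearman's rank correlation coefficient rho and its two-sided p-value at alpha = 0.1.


Step 1: Rank x and y separately (midranks; no ties here).
rank(x): 10->6, 18->10, 2->2, 17->9, 9->5, 8->4, 11->7, 7->3, 1->1, 12->8
rank(y): 6->6, 10->10, 2->2, 9->9, 1->1, 4->4, 7->7, 8->8, 5->5, 3->3
Step 2: d_i = R_x(i) - R_y(i); compute d_i^2.
  (6-6)^2=0, (10-10)^2=0, (2-2)^2=0, (9-9)^2=0, (5-1)^2=16, (4-4)^2=0, (7-7)^2=0, (3-8)^2=25, (1-5)^2=16, (8-3)^2=25
sum(d^2) = 82.
Step 3: rho = 1 - 6*82 / (10*(10^2 - 1)) = 1 - 492/990 = 0.503030.
Step 4: Under H0, t = rho * sqrt((n-2)/(1-rho^2)) = 1.6462 ~ t(8).
Step 5: Two-sided p-value from the t-distribution with 8 df = 0.138334.
Step 6: alpha = 0.1. fail to reject H0.

rho = 0.5030, p = 0.138334, fail to reject H0 at alpha = 0.1.


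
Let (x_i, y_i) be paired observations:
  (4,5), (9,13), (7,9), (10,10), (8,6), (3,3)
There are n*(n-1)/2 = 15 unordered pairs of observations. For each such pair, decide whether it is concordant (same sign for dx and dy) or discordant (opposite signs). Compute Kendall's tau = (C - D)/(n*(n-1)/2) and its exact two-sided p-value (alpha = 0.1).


Step 1: Enumerate the 15 unordered pairs (i,j) with i<j and classify each by sign(x_j-x_i) * sign(y_j-y_i).
  (1,2):dx=+5,dy=+8->C; (1,3):dx=+3,dy=+4->C; (1,4):dx=+6,dy=+5->C; (1,5):dx=+4,dy=+1->C
  (1,6):dx=-1,dy=-2->C; (2,3):dx=-2,dy=-4->C; (2,4):dx=+1,dy=-3->D; (2,5):dx=-1,dy=-7->C
  (2,6):dx=-6,dy=-10->C; (3,4):dx=+3,dy=+1->C; (3,5):dx=+1,dy=-3->D; (3,6):dx=-4,dy=-6->C
  (4,5):dx=-2,dy=-4->C; (4,6):dx=-7,dy=-7->C; (5,6):dx=-5,dy=-3->C
Step 2: C = 13, D = 2, total pairs = 15.
Step 3: tau = (C - D)/(n(n-1)/2) = (13 - 2)/15 = 0.733333.
Step 4: Exact two-sided p-value (enumerate n! = 720 permutations of y under H0): p = 0.055556.
Step 5: alpha = 0.1. reject H0.

tau_b = 0.7333 (C=13, D=2), p = 0.055556, reject H0.


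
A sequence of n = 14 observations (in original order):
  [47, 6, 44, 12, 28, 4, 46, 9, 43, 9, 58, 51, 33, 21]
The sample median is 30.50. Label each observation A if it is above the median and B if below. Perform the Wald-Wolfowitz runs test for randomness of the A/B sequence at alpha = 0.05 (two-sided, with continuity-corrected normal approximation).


Step 1: Compute median = 30.50; label A = above, B = below.
Labels in order: ABABBBABABAAAB  (n_A = 7, n_B = 7)
Step 2: Count runs R = 10.
Step 3: Under H0 (random ordering), E[R] = 2*n_A*n_B/(n_A+n_B) + 1 = 2*7*7/14 + 1 = 8.0000.
        Var[R] = 2*n_A*n_B*(2*n_A*n_B - n_A - n_B) / ((n_A+n_B)^2 * (n_A+n_B-1)) = 8232/2548 = 3.2308.
        SD[R] = 1.7974.
Step 4: Continuity-corrected z = (R - 0.5 - E[R]) / SD[R] = (10 - 0.5 - 8.0000) / 1.7974 = 0.8345.
Step 5: Two-sided p-value via normal approximation = 2*(1 - Phi(|z|)) = 0.403986.
Step 6: alpha = 0.05. fail to reject H0.

R = 10, z = 0.8345, p = 0.403986, fail to reject H0.


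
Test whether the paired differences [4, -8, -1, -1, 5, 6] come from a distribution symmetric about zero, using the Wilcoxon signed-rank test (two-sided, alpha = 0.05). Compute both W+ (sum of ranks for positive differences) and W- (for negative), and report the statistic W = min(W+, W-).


Step 1: Drop any zero differences (none here) and take |d_i|.
|d| = [4, 8, 1, 1, 5, 6]
Step 2: Midrank |d_i| (ties get averaged ranks).
ranks: |4|->3, |8|->6, |1|->1.5, |1|->1.5, |5|->4, |6|->5
Step 3: Attach original signs; sum ranks with positive sign and with negative sign.
W+ = 3 + 4 + 5 = 12
W- = 6 + 1.5 + 1.5 = 9
(Check: W+ + W- = 21 should equal n(n+1)/2 = 21.)
Step 4: Test statistic W = min(W+, W-) = 9.
Step 5: Ties in |d|, so use the tie-corrected normal approximation.
        E[W] = n(n+1)/4 = 6*7/4 = 10.5.
        Tie groups: |d|=1 (t=2); sum(t^3 - t) = 6.
        Var[W] = n(n+1)(2n+1)/24 - sum(t^3-t)/48 = 546/24 - 6/48 = 22.625.
        z = (W - E[W]) / sqrt(Var[W]) = (9 - 10.5) / 4.7566 = -0.3154.
        Two-sided p = 2*Phi(z) = 0.752494.
Step 6: alpha = 0.05. fail to reject H0.

W+ = 12, W- = 9, W = min = 9, p = 0.752494, fail to reject H0.


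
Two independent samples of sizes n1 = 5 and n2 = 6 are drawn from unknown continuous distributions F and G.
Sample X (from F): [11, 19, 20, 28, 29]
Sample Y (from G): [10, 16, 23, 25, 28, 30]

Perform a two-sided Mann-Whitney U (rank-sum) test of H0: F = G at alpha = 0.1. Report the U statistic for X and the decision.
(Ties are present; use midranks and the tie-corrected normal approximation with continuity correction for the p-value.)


Step 1: Combine and sort all 11 observations; assign midranks.
sorted (value, group): (10,Y), (11,X), (16,Y), (19,X), (20,X), (23,Y), (25,Y), (28,X), (28,Y), (29,X), (30,Y)
ranks: 10->1, 11->2, 16->3, 19->4, 20->5, 23->6, 25->7, 28->8.5, 28->8.5, 29->10, 30->11
Step 2: Rank sum for X: R1 = 2 + 4 + 5 + 8.5 + 10 = 29.5.
Step 3: U_X = R1 - n1(n1+1)/2 = 29.5 - 5*6/2 = 29.5 - 15 = 14.5.
       U_Y = n1*n2 - U_X = 30 - 14.5 = 15.5.
Step 4: Ties are present, so use the tie-corrected normal approximation (with continuity correction) for the p-value.
Step 5: p-value = 1.000000; compare to alpha = 0.1. fail to reject H0.

U_X = 14.5, p = 1.000000, fail to reject H0 at alpha = 0.1.


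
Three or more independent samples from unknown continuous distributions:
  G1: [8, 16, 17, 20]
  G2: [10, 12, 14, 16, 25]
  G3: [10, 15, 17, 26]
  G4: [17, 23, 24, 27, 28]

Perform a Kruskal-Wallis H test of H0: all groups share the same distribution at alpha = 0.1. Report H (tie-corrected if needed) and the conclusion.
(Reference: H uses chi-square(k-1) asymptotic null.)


Step 1: Combine all N = 18 observations and assign midranks.
sorted (value, group, rank): (8,G1,1), (10,G2,2.5), (10,G3,2.5), (12,G2,4), (14,G2,5), (15,G3,6), (16,G1,7.5), (16,G2,7.5), (17,G1,10), (17,G3,10), (17,G4,10), (20,G1,12), (23,G4,13), (24,G4,14), (25,G2,15), (26,G3,16), (27,G4,17), (28,G4,18)
Step 2: Sum ranks within each group.
R_1 = 30.5 (n_1 = 4)
R_2 = 34 (n_2 = 5)
R_3 = 34.5 (n_3 = 4)
R_4 = 72 (n_4 = 5)
Step 3: H = 12/(N(N+1)) * sum(R_i^2/n_i) - 3(N+1)
     = 12/(18*19) * (30.5^2/4 + 34^2/5 + 34.5^2/4 + 72^2/5) - 3*19
     = 0.035088 * 1798.12 - 57
     = 6.092105.
Step 4: Ties present; correction factor C = 1 - 36/(18^3 - 18) = 0.993808. Corrected H = 6.092105 / 0.993808 = 6.130062.
Step 5: Under H0, H ~ chi^2(3); p-value = 0.105451.
Step 6: alpha = 0.1. fail to reject H0.

H = 6.1301, df = 3, p = 0.105451, fail to reject H0.


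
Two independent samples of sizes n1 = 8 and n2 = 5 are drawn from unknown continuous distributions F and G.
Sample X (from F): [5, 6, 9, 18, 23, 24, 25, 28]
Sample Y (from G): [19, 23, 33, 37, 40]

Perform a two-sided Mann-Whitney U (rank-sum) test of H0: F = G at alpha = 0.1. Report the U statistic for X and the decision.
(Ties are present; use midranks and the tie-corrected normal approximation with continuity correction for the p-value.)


Step 1: Combine and sort all 13 observations; assign midranks.
sorted (value, group): (5,X), (6,X), (9,X), (18,X), (19,Y), (23,X), (23,Y), (24,X), (25,X), (28,X), (33,Y), (37,Y), (40,Y)
ranks: 5->1, 6->2, 9->3, 18->4, 19->5, 23->6.5, 23->6.5, 24->8, 25->9, 28->10, 33->11, 37->12, 40->13
Step 2: Rank sum for X: R1 = 1 + 2 + 3 + 4 + 6.5 + 8 + 9 + 10 = 43.5.
Step 3: U_X = R1 - n1(n1+1)/2 = 43.5 - 8*9/2 = 43.5 - 36 = 7.5.
       U_Y = n1*n2 - U_X = 40 - 7.5 = 32.5.
Step 4: Ties are present, so use the tie-corrected normal approximation (with continuity correction) for the p-value.
Step 5: p-value = 0.078571; compare to alpha = 0.1. reject H0.

U_X = 7.5, p = 0.078571, reject H0 at alpha = 0.1.


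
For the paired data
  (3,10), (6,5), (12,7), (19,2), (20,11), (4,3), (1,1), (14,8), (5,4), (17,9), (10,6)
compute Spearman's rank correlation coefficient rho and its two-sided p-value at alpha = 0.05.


Step 1: Rank x and y separately (midranks; no ties here).
rank(x): 3->2, 6->5, 12->7, 19->10, 20->11, 4->3, 1->1, 14->8, 5->4, 17->9, 10->6
rank(y): 10->10, 5->5, 7->7, 2->2, 11->11, 3->3, 1->1, 8->8, 4->4, 9->9, 6->6
Step 2: d_i = R_x(i) - R_y(i); compute d_i^2.
  (2-10)^2=64, (5-5)^2=0, (7-7)^2=0, (10-2)^2=64, (11-11)^2=0, (3-3)^2=0, (1-1)^2=0, (8-8)^2=0, (4-4)^2=0, (9-9)^2=0, (6-6)^2=0
sum(d^2) = 128.
Step 3: rho = 1 - 6*128 / (11*(11^2 - 1)) = 1 - 768/1320 = 0.418182.
Step 4: Under H0, t = rho * sqrt((n-2)/(1-rho^2)) = 1.3811 ~ t(9).
Step 5: Two-sided p-value from the t-distribution with 9 df = 0.200570.
Step 6: alpha = 0.05. fail to reject H0.

rho = 0.4182, p = 0.200570, fail to reject H0 at alpha = 0.05.


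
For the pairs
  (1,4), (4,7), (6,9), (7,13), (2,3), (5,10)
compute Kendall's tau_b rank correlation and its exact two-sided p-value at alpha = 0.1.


Step 1: Enumerate the 15 unordered pairs (i,j) with i<j and classify each by sign(x_j-x_i) * sign(y_j-y_i).
  (1,2):dx=+3,dy=+3->C; (1,3):dx=+5,dy=+5->C; (1,4):dx=+6,dy=+9->C; (1,5):dx=+1,dy=-1->D
  (1,6):dx=+4,dy=+6->C; (2,3):dx=+2,dy=+2->C; (2,4):dx=+3,dy=+6->C; (2,5):dx=-2,dy=-4->C
  (2,6):dx=+1,dy=+3->C; (3,4):dx=+1,dy=+4->C; (3,5):dx=-4,dy=-6->C; (3,6):dx=-1,dy=+1->D
  (4,5):dx=-5,dy=-10->C; (4,6):dx=-2,dy=-3->C; (5,6):dx=+3,dy=+7->C
Step 2: C = 13, D = 2, total pairs = 15.
Step 3: tau = (C - D)/(n(n-1)/2) = (13 - 2)/15 = 0.733333.
Step 4: Exact two-sided p-value (enumerate n! = 720 permutations of y under H0): p = 0.055556.
Step 5: alpha = 0.1. reject H0.

tau_b = 0.7333 (C=13, D=2), p = 0.055556, reject H0.


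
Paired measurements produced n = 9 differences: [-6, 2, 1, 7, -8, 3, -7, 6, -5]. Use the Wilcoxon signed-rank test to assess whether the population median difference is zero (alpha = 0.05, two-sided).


Step 1: Drop any zero differences (none here) and take |d_i|.
|d| = [6, 2, 1, 7, 8, 3, 7, 6, 5]
Step 2: Midrank |d_i| (ties get averaged ranks).
ranks: |6|->5.5, |2|->2, |1|->1, |7|->7.5, |8|->9, |3|->3, |7|->7.5, |6|->5.5, |5|->4
Step 3: Attach original signs; sum ranks with positive sign and with negative sign.
W+ = 2 + 1 + 7.5 + 3 + 5.5 = 19
W- = 5.5 + 9 + 7.5 + 4 = 26
(Check: W+ + W- = 45 should equal n(n+1)/2 = 45.)
Step 4: Test statistic W = min(W+, W-) = 19.
Step 5: Ties in |d|, so use the tie-corrected normal approximation.
        E[W] = n(n+1)/4 = 9*10/4 = 22.5.
        Tie groups: |d|=6 (t=2), |d|=7 (t=2); sum(t^3 - t) = 12.
        Var[W] = n(n+1)(2n+1)/24 - sum(t^3-t)/48 = 1710/24 - 12/48 = 71.
        z = (W - E[W]) / sqrt(Var[W]) = (19 - 22.5) / 8.4261 = -0.4154.
        Two-sided p = 2*Phi(z) = 0.677868.
Step 6: alpha = 0.05. fail to reject H0.

W+ = 19, W- = 26, W = min = 19, p = 0.677868, fail to reject H0.


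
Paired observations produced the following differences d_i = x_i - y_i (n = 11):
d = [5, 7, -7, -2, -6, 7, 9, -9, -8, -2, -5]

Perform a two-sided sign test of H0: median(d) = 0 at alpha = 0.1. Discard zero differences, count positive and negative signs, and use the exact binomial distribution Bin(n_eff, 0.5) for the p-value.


Step 1: Discard zero differences. Original n = 11; n_eff = number of nonzero differences = 11.
Nonzero differences (with sign): +5, +7, -7, -2, -6, +7, +9, -9, -8, -2, -5
Step 2: Count signs: positive = 4, negative = 7.
Step 3: Under H0: P(positive) = 0.5, so the number of positives S ~ Bin(11, 0.5).
Step 4: Two-sided exact p-value = sum of Bin(11,0.5) probabilities at or below the observed probability = 0.548828.
Step 5: alpha = 0.1. fail to reject H0.

n_eff = 11, pos = 4, neg = 7, p = 0.548828, fail to reject H0.


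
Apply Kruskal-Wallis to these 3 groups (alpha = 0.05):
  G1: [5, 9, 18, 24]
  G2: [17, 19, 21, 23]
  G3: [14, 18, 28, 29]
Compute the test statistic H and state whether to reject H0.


Step 1: Combine all N = 12 observations and assign midranks.
sorted (value, group, rank): (5,G1,1), (9,G1,2), (14,G3,3), (17,G2,4), (18,G1,5.5), (18,G3,5.5), (19,G2,7), (21,G2,8), (23,G2,9), (24,G1,10), (28,G3,11), (29,G3,12)
Step 2: Sum ranks within each group.
R_1 = 18.5 (n_1 = 4)
R_2 = 28 (n_2 = 4)
R_3 = 31.5 (n_3 = 4)
Step 3: H = 12/(N(N+1)) * sum(R_i^2/n_i) - 3(N+1)
     = 12/(12*13) * (18.5^2/4 + 28^2/4 + 31.5^2/4) - 3*13
     = 0.076923 * 529.625 - 39
     = 1.740385.
Step 4: Ties present; correction factor C = 1 - 6/(12^3 - 12) = 0.996503. Corrected H = 1.740385 / 0.996503 = 1.746491.
Step 5: Under H0, H ~ chi^2(2); p-value = 0.417594.
Step 6: alpha = 0.05. fail to reject H0.

H = 1.7465, df = 2, p = 0.417594, fail to reject H0.


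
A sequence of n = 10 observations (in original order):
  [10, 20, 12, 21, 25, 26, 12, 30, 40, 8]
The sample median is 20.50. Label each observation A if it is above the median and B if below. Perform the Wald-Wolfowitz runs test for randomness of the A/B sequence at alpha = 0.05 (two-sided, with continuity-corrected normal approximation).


Step 1: Compute median = 20.50; label A = above, B = below.
Labels in order: BBBAAABAAB  (n_A = 5, n_B = 5)
Step 2: Count runs R = 5.
Step 3: Under H0 (random ordering), E[R] = 2*n_A*n_B/(n_A+n_B) + 1 = 2*5*5/10 + 1 = 6.0000.
        Var[R] = 2*n_A*n_B*(2*n_A*n_B - n_A - n_B) / ((n_A+n_B)^2 * (n_A+n_B-1)) = 2000/900 = 2.2222.
        SD[R] = 1.4907.
Step 4: Continuity-corrected z = (R + 0.5 - E[R]) / SD[R] = (5 + 0.5 - 6.0000) / 1.4907 = -0.3354.
Step 5: Two-sided p-value via normal approximation = 2*(1 - Phi(|z|)) = 0.737316.
Step 6: alpha = 0.05. fail to reject H0.

R = 5, z = -0.3354, p = 0.737316, fail to reject H0.


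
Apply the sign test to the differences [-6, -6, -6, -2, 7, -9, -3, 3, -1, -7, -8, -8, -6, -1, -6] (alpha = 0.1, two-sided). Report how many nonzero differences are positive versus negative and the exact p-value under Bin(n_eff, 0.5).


Step 1: Discard zero differences. Original n = 15; n_eff = number of nonzero differences = 15.
Nonzero differences (with sign): -6, -6, -6, -2, +7, -9, -3, +3, -1, -7, -8, -8, -6, -1, -6
Step 2: Count signs: positive = 2, negative = 13.
Step 3: Under H0: P(positive) = 0.5, so the number of positives S ~ Bin(15, 0.5).
Step 4: Two-sided exact p-value = sum of Bin(15,0.5) probabilities at or below the observed probability = 0.007385.
Step 5: alpha = 0.1. reject H0.

n_eff = 15, pos = 2, neg = 13, p = 0.007385, reject H0.


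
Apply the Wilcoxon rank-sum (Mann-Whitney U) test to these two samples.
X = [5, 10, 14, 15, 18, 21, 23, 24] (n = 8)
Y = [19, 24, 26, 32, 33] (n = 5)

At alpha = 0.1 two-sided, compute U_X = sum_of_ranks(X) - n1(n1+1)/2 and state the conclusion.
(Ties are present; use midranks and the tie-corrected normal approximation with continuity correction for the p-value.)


Step 1: Combine and sort all 13 observations; assign midranks.
sorted (value, group): (5,X), (10,X), (14,X), (15,X), (18,X), (19,Y), (21,X), (23,X), (24,X), (24,Y), (26,Y), (32,Y), (33,Y)
ranks: 5->1, 10->2, 14->3, 15->4, 18->5, 19->6, 21->7, 23->8, 24->9.5, 24->9.5, 26->11, 32->12, 33->13
Step 2: Rank sum for X: R1 = 1 + 2 + 3 + 4 + 5 + 7 + 8 + 9.5 = 39.5.
Step 3: U_X = R1 - n1(n1+1)/2 = 39.5 - 8*9/2 = 39.5 - 36 = 3.5.
       U_Y = n1*n2 - U_X = 40 - 3.5 = 36.5.
Step 4: Ties are present, so use the tie-corrected normal approximation (with continuity correction) for the p-value.
Step 5: p-value = 0.019007; compare to alpha = 0.1. reject H0.

U_X = 3.5, p = 0.019007, reject H0 at alpha = 0.1.


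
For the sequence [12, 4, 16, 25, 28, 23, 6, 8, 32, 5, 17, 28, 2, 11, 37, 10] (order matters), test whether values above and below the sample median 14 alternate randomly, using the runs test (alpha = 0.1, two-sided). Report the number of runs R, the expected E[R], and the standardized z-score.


Step 1: Compute median = 14; label A = above, B = below.
Labels in order: BBAAAABBABAABBAB  (n_A = 8, n_B = 8)
Step 2: Count runs R = 9.
Step 3: Under H0 (random ordering), E[R] = 2*n_A*n_B/(n_A+n_B) + 1 = 2*8*8/16 + 1 = 9.0000.
        Var[R] = 2*n_A*n_B*(2*n_A*n_B - n_A - n_B) / ((n_A+n_B)^2 * (n_A+n_B-1)) = 14336/3840 = 3.7333.
        SD[R] = 1.9322.
Step 4: R = E[R], so z = 0 with no continuity correction.
Step 5: Two-sided p-value via normal approximation = 2*(1 - Phi(|z|)) = 1.000000.
Step 6: alpha = 0.1. fail to reject H0.

R = 9, z = 0.0000, p = 1.000000, fail to reject H0.


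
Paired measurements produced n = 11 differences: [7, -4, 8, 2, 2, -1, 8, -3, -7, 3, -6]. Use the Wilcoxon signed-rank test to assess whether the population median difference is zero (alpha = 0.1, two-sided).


Step 1: Drop any zero differences (none here) and take |d_i|.
|d| = [7, 4, 8, 2, 2, 1, 8, 3, 7, 3, 6]
Step 2: Midrank |d_i| (ties get averaged ranks).
ranks: |7|->8.5, |4|->6, |8|->10.5, |2|->2.5, |2|->2.5, |1|->1, |8|->10.5, |3|->4.5, |7|->8.5, |3|->4.5, |6|->7
Step 3: Attach original signs; sum ranks with positive sign and with negative sign.
W+ = 8.5 + 10.5 + 2.5 + 2.5 + 10.5 + 4.5 = 39
W- = 6 + 1 + 4.5 + 8.5 + 7 = 27
(Check: W+ + W- = 66 should equal n(n+1)/2 = 66.)
Step 4: Test statistic W = min(W+, W-) = 27.
Step 5: Ties in |d|, so use the tie-corrected normal approximation.
        E[W] = n(n+1)/4 = 11*12/4 = 33.
        Tie groups: |d|=2 (t=2), |d|=3 (t=2), |d|=7 (t=2), |d|=8 (t=2); sum(t^3 - t) = 24.
        Var[W] = n(n+1)(2n+1)/24 - sum(t^3-t)/48 = 3036/24 - 24/48 = 126.
        z = (W - E[W]) / sqrt(Var[W]) = (27 - 33) / 11.2250 = -0.5345.
        Two-sided p = 2*Phi(z) = 0.592980.
Step 6: alpha = 0.1. fail to reject H0.

W+ = 39, W- = 27, W = min = 27, p = 0.592980, fail to reject H0.


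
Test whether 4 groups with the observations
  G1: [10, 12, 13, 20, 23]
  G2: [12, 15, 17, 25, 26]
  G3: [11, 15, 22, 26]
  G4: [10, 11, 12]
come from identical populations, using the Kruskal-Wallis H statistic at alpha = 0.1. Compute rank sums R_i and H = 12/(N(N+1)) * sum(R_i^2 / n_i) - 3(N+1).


Step 1: Combine all N = 17 observations and assign midranks.
sorted (value, group, rank): (10,G1,1.5), (10,G4,1.5), (11,G3,3.5), (11,G4,3.5), (12,G1,6), (12,G2,6), (12,G4,6), (13,G1,8), (15,G2,9.5), (15,G3,9.5), (17,G2,11), (20,G1,12), (22,G3,13), (23,G1,14), (25,G2,15), (26,G2,16.5), (26,G3,16.5)
Step 2: Sum ranks within each group.
R_1 = 41.5 (n_1 = 5)
R_2 = 58 (n_2 = 5)
R_3 = 42.5 (n_3 = 4)
R_4 = 11 (n_4 = 3)
Step 3: H = 12/(N(N+1)) * sum(R_i^2/n_i) - 3(N+1)
     = 12/(17*18) * (41.5^2/5 + 58^2/5 + 42.5^2/4 + 11^2/3) - 3*18
     = 0.039216 * 1509.15 - 54
     = 5.182190.
Step 4: Ties present; correction factor C = 1 - 48/(17^3 - 17) = 0.990196. Corrected H = 5.182190 / 0.990196 = 5.233498.
Step 5: Under H0, H ~ chi^2(3); p-value = 0.155476.
Step 6: alpha = 0.1. fail to reject H0.

H = 5.2335, df = 3, p = 0.155476, fail to reject H0.


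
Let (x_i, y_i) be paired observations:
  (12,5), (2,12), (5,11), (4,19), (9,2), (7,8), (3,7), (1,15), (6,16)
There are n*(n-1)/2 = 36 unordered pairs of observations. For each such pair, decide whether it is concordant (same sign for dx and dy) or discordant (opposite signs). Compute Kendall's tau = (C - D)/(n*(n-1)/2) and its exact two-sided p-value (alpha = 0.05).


Step 1: Enumerate the 36 unordered pairs (i,j) with i<j and classify each by sign(x_j-x_i) * sign(y_j-y_i).
  (1,2):dx=-10,dy=+7->D; (1,3):dx=-7,dy=+6->D; (1,4):dx=-8,dy=+14->D; (1,5):dx=-3,dy=-3->C
  (1,6):dx=-5,dy=+3->D; (1,7):dx=-9,dy=+2->D; (1,8):dx=-11,dy=+10->D; (1,9):dx=-6,dy=+11->D
  (2,3):dx=+3,dy=-1->D; (2,4):dx=+2,dy=+7->C; (2,5):dx=+7,dy=-10->D; (2,6):dx=+5,dy=-4->D
  (2,7):dx=+1,dy=-5->D; (2,8):dx=-1,dy=+3->D; (2,9):dx=+4,dy=+4->C; (3,4):dx=-1,dy=+8->D
  (3,5):dx=+4,dy=-9->D; (3,6):dx=+2,dy=-3->D; (3,7):dx=-2,dy=-4->C; (3,8):dx=-4,dy=+4->D
  (3,9):dx=+1,dy=+5->C; (4,5):dx=+5,dy=-17->D; (4,6):dx=+3,dy=-11->D; (4,7):dx=-1,dy=-12->C
  (4,8):dx=-3,dy=-4->C; (4,9):dx=+2,dy=-3->D; (5,6):dx=-2,dy=+6->D; (5,7):dx=-6,dy=+5->D
  (5,8):dx=-8,dy=+13->D; (5,9):dx=-3,dy=+14->D; (6,7):dx=-4,dy=-1->C; (6,8):dx=-6,dy=+7->D
  (6,9):dx=-1,dy=+8->D; (7,8):dx=-2,dy=+8->D; (7,9):dx=+3,dy=+9->C; (8,9):dx=+5,dy=+1->C
Step 2: C = 10, D = 26, total pairs = 36.
Step 3: tau = (C - D)/(n(n-1)/2) = (10 - 26)/36 = -0.444444.
Step 4: Exact two-sided p-value (enumerate n! = 362880 permutations of y under H0): p = 0.119439.
Step 5: alpha = 0.05. fail to reject H0.

tau_b = -0.4444 (C=10, D=26), p = 0.119439, fail to reject H0.


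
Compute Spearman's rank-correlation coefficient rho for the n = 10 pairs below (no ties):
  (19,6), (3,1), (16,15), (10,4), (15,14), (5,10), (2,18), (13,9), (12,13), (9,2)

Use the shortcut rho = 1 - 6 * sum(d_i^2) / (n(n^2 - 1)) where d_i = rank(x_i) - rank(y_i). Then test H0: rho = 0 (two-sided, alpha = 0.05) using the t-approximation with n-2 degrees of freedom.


Step 1: Rank x and y separately (midranks; no ties here).
rank(x): 19->10, 3->2, 16->9, 10->5, 15->8, 5->3, 2->1, 13->7, 12->6, 9->4
rank(y): 6->4, 1->1, 15->9, 4->3, 14->8, 10->6, 18->10, 9->5, 13->7, 2->2
Step 2: d_i = R_x(i) - R_y(i); compute d_i^2.
  (10-4)^2=36, (2-1)^2=1, (9-9)^2=0, (5-3)^2=4, (8-8)^2=0, (3-6)^2=9, (1-10)^2=81, (7-5)^2=4, (6-7)^2=1, (4-2)^2=4
sum(d^2) = 140.
Step 3: rho = 1 - 6*140 / (10*(10^2 - 1)) = 1 - 840/990 = 0.151515.
Step 4: Under H0, t = rho * sqrt((n-2)/(1-rho^2)) = 0.4336 ~ t(8).
Step 5: Two-sided p-value from the t-distribution with 8 df = 0.676065.
Step 6: alpha = 0.05. fail to reject H0.

rho = 0.1515, p = 0.676065, fail to reject H0 at alpha = 0.05.


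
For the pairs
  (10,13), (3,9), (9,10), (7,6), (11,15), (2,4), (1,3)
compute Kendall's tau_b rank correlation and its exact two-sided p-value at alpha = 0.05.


Step 1: Enumerate the 21 unordered pairs (i,j) with i<j and classify each by sign(x_j-x_i) * sign(y_j-y_i).
  (1,2):dx=-7,dy=-4->C; (1,3):dx=-1,dy=-3->C; (1,4):dx=-3,dy=-7->C; (1,5):dx=+1,dy=+2->C
  (1,6):dx=-8,dy=-9->C; (1,7):dx=-9,dy=-10->C; (2,3):dx=+6,dy=+1->C; (2,4):dx=+4,dy=-3->D
  (2,5):dx=+8,dy=+6->C; (2,6):dx=-1,dy=-5->C; (2,7):dx=-2,dy=-6->C; (3,4):dx=-2,dy=-4->C
  (3,5):dx=+2,dy=+5->C; (3,6):dx=-7,dy=-6->C; (3,7):dx=-8,dy=-7->C; (4,5):dx=+4,dy=+9->C
  (4,6):dx=-5,dy=-2->C; (4,7):dx=-6,dy=-3->C; (5,6):dx=-9,dy=-11->C; (5,7):dx=-10,dy=-12->C
  (6,7):dx=-1,dy=-1->C
Step 2: C = 20, D = 1, total pairs = 21.
Step 3: tau = (C - D)/(n(n-1)/2) = (20 - 1)/21 = 0.904762.
Step 4: Exact two-sided p-value (enumerate n! = 5040 permutations of y under H0): p = 0.002778.
Step 5: alpha = 0.05. reject H0.

tau_b = 0.9048 (C=20, D=1), p = 0.002778, reject H0.


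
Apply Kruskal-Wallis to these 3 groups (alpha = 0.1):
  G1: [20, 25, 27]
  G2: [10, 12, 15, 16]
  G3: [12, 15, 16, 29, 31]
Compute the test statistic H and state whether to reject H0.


Step 1: Combine all N = 12 observations and assign midranks.
sorted (value, group, rank): (10,G2,1), (12,G2,2.5), (12,G3,2.5), (15,G2,4.5), (15,G3,4.5), (16,G2,6.5), (16,G3,6.5), (20,G1,8), (25,G1,9), (27,G1,10), (29,G3,11), (31,G3,12)
Step 2: Sum ranks within each group.
R_1 = 27 (n_1 = 3)
R_2 = 14.5 (n_2 = 4)
R_3 = 36.5 (n_3 = 5)
Step 3: H = 12/(N(N+1)) * sum(R_i^2/n_i) - 3(N+1)
     = 12/(12*13) * (27^2/3 + 14.5^2/4 + 36.5^2/5) - 3*13
     = 0.076923 * 562.013 - 39
     = 4.231731.
Step 4: Ties present; correction factor C = 1 - 18/(12^3 - 12) = 0.989510. Corrected H = 4.231731 / 0.989510 = 4.276590.
Step 5: Under H0, H ~ chi^2(2); p-value = 0.117856.
Step 6: alpha = 0.1. fail to reject H0.

H = 4.2766, df = 2, p = 0.117856, fail to reject H0.


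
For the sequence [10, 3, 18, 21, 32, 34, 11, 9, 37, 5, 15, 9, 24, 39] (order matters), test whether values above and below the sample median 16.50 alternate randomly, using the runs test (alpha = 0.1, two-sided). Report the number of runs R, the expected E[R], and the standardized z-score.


Step 1: Compute median = 16.50; label A = above, B = below.
Labels in order: BBAAAABBABBBAA  (n_A = 7, n_B = 7)
Step 2: Count runs R = 6.
Step 3: Under H0 (random ordering), E[R] = 2*n_A*n_B/(n_A+n_B) + 1 = 2*7*7/14 + 1 = 8.0000.
        Var[R] = 2*n_A*n_B*(2*n_A*n_B - n_A - n_B) / ((n_A+n_B)^2 * (n_A+n_B-1)) = 8232/2548 = 3.2308.
        SD[R] = 1.7974.
Step 4: Continuity-corrected z = (R + 0.5 - E[R]) / SD[R] = (6 + 0.5 - 8.0000) / 1.7974 = -0.8345.
Step 5: Two-sided p-value via normal approximation = 2*(1 - Phi(|z|)) = 0.403986.
Step 6: alpha = 0.1. fail to reject H0.

R = 6, z = -0.8345, p = 0.403986, fail to reject H0.


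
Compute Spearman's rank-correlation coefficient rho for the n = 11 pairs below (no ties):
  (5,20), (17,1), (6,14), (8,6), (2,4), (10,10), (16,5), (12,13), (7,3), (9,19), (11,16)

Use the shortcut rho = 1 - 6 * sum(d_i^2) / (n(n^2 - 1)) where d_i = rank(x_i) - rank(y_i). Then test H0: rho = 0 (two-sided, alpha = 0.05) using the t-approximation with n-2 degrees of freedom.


Step 1: Rank x and y separately (midranks; no ties here).
rank(x): 5->2, 17->11, 6->3, 8->5, 2->1, 10->7, 16->10, 12->9, 7->4, 9->6, 11->8
rank(y): 20->11, 1->1, 14->8, 6->5, 4->3, 10->6, 5->4, 13->7, 3->2, 19->10, 16->9
Step 2: d_i = R_x(i) - R_y(i); compute d_i^2.
  (2-11)^2=81, (11-1)^2=100, (3-8)^2=25, (5-5)^2=0, (1-3)^2=4, (7-6)^2=1, (10-4)^2=36, (9-7)^2=4, (4-2)^2=4, (6-10)^2=16, (8-9)^2=1
sum(d^2) = 272.
Step 3: rho = 1 - 6*272 / (11*(11^2 - 1)) = 1 - 1632/1320 = -0.236364.
Step 4: Under H0, t = rho * sqrt((n-2)/(1-rho^2)) = -0.7298 ~ t(9).
Step 5: Two-sided p-value from the t-distribution with 9 df = 0.484091.
Step 6: alpha = 0.05. fail to reject H0.

rho = -0.2364, p = 0.484091, fail to reject H0 at alpha = 0.05.


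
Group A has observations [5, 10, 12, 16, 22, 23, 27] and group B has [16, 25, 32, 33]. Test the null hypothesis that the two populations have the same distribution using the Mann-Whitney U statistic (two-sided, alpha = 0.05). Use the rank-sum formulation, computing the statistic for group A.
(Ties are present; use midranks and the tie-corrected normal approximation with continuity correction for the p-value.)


Step 1: Combine and sort all 11 observations; assign midranks.
sorted (value, group): (5,X), (10,X), (12,X), (16,X), (16,Y), (22,X), (23,X), (25,Y), (27,X), (32,Y), (33,Y)
ranks: 5->1, 10->2, 12->3, 16->4.5, 16->4.5, 22->6, 23->7, 25->8, 27->9, 32->10, 33->11
Step 2: Rank sum for X: R1 = 1 + 2 + 3 + 4.5 + 6 + 7 + 9 = 32.5.
Step 3: U_X = R1 - n1(n1+1)/2 = 32.5 - 7*8/2 = 32.5 - 28 = 4.5.
       U_Y = n1*n2 - U_X = 28 - 4.5 = 23.5.
Step 4: Ties are present, so use the tie-corrected normal approximation (with continuity correction) for the p-value.
Step 5: p-value = 0.088247; compare to alpha = 0.05. fail to reject H0.

U_X = 4.5, p = 0.088247, fail to reject H0 at alpha = 0.05.


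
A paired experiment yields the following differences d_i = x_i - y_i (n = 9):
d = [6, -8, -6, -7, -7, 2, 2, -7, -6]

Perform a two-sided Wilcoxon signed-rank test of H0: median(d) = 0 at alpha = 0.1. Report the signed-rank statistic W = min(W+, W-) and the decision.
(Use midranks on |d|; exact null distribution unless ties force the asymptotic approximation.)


Step 1: Drop any zero differences (none here) and take |d_i|.
|d| = [6, 8, 6, 7, 7, 2, 2, 7, 6]
Step 2: Midrank |d_i| (ties get averaged ranks).
ranks: |6|->4, |8|->9, |6|->4, |7|->7, |7|->7, |2|->1.5, |2|->1.5, |7|->7, |6|->4
Step 3: Attach original signs; sum ranks with positive sign and with negative sign.
W+ = 4 + 1.5 + 1.5 = 7
W- = 9 + 4 + 7 + 7 + 7 + 4 = 38
(Check: W+ + W- = 45 should equal n(n+1)/2 = 45.)
Step 4: Test statistic W = min(W+, W-) = 7.
Step 5: Ties in |d|, so use the tie-corrected normal approximation.
        E[W] = n(n+1)/4 = 9*10/4 = 22.5.
        Tie groups: |d|=2 (t=2), |d|=6 (t=3), |d|=7 (t=3); sum(t^3 - t) = 54.
        Var[W] = n(n+1)(2n+1)/24 - sum(t^3-t)/48 = 1710/24 - 54/48 = 70.125.
        z = (W - E[W]) / sqrt(Var[W]) = (7 - 22.5) / 8.3741 = -1.8510.
        Two-sided p = 2*Phi(z) = 0.064176.
Step 6: alpha = 0.1. reject H0.

W+ = 7, W- = 38, W = min = 7, p = 0.064176, reject H0.
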